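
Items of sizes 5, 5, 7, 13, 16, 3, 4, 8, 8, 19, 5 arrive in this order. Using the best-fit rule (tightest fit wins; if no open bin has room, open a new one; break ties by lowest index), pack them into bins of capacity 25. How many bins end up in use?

4

  5 → bin 1 (new)  [load 5/25]
  5 → bin 1  [load 10/25]
  7 → bin 1  [load 17/25]
  13 → bin 2 (new)  [load 13/25]
  16 → bin 3 (new)  [load 16/25]
  3 → bin 1  [load 20/25]
  4 → bin 1  [load 24/25]
  8 → bin 3  [load 24/25]
  8 → bin 2  [load 21/25]
  19 → bin 4 (new)  [load 19/25]
  5 → bin 4  [load 24/25]
4 bins opened.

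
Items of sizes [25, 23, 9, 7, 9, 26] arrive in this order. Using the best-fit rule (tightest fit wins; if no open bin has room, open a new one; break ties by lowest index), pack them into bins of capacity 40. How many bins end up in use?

3

  25 → bin 1 (new)  [load 25/40]
  23 → bin 2 (new)  [load 23/40]
  9 → bin 1  [load 34/40]
  7 → bin 2  [load 30/40]
  9 → bin 2  [load 39/40]
  26 → bin 3 (new)  [load 26/40]
3 bins opened.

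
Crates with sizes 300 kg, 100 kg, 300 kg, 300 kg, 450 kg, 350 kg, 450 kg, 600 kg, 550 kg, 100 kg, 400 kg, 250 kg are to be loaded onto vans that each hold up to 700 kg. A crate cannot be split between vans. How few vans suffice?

7

Total = 600 + 550 + 450 + 450 + 400 + 350 + 300 + 300 + 300 + 250 + 100 + 100 = 4150 kg.
Lower bound: ⌈4150/700⌉ = 6 vans.
A packing using 7 vans:
  van 1: 600 + 100 = 700
  van 2: 550 + 100 = 650
  van 3: 450 + 250 = 700
  van 4: 450 = 450
  van 5: 400 + 300 = 700
  van 6: 350 + 300 = 650
  van 7: 300 = 300
No arrangement into 6 vans stays within capacity, so 7 is optimal.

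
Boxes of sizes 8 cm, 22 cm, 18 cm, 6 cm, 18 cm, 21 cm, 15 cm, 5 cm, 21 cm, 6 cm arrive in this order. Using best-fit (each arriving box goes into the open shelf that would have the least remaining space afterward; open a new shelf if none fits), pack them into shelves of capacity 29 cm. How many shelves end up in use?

6

  8 → shelf 1 (new)  [load 8/29]
  22 → shelf 2 (new)  [load 22/29]
  18 → shelf 1  [load 26/29]
  6 → shelf 2  [load 28/29]
  18 → shelf 3 (new)  [load 18/29]
  21 → shelf 4 (new)  [load 21/29]
  15 → shelf 5 (new)  [load 15/29]
  5 → shelf 4  [load 26/29]
  21 → shelf 6 (new)  [load 21/29]
  6 → shelf 6  [load 27/29]
6 shelves opened.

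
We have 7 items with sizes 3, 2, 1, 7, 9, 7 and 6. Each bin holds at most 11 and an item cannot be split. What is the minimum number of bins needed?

4

Total = 9 + 7 + 7 + 6 + 3 + 2 + 1 = 35.
Lower bound: ⌈35/11⌉ = 4 bins.
A packing using 4 bins:
  bin 1: 9 + 2 = 11
  bin 2: 7 + 3 + 1 = 11
  bin 3: 7 = 7
  bin 4: 6 = 6
This matches the lower bound, so 4 is optimal.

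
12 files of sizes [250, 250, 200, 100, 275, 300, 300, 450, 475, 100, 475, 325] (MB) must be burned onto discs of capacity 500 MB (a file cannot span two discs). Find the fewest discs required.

Total = 475 + 475 + 450 + 325 + 300 + 300 + 275 + 250 + 250 + 200 + 100 + 100 = 3500 MB.
Lower bound: ⌈3500/500⌉ = 7 discs.
A packing using 8 discs:
  disc 1: 475 = 475
  disc 2: 475 = 475
  disc 3: 450 = 450
  disc 4: 325 + 100 = 425
  disc 5: 300 + 200 = 500
  disc 6: 300 + 100 = 400
  disc 7: 275 = 275
  disc 8: 250 + 250 = 500
No arrangement into 7 discs stays within capacity, so 8 is optimal.

8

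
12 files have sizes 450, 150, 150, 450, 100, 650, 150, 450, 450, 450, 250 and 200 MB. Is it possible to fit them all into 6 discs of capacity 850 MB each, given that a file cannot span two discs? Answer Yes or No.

A valid assignment using 6 discs:
  disc 1: 650 + 200 = 850
  disc 2: 450 + 250 + 150 = 850
  disc 3: 450 + 150 + 150 + 100 = 850
  disc 4: 450 = 450
  disc 5: 450 = 450
  disc 6: 450 = 450
Every load is within 850 MB, so 6 discs suffice.

Yes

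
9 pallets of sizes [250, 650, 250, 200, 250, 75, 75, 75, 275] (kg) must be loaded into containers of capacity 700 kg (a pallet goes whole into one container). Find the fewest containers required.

4

Total = 650 + 275 + 250 + 250 + 250 + 200 + 75 + 75 + 75 = 2100 kg.
Lower bound: ⌈2100/700⌉ = 3 containers.
A packing using 4 containers:
  container 1: 650 = 650
  container 2: 275 + 250 + 75 + 75 = 675
  container 3: 250 + 250 + 200 = 700
  container 4: 75 = 75
No arrangement into 3 containers stays within capacity, so 4 is optimal.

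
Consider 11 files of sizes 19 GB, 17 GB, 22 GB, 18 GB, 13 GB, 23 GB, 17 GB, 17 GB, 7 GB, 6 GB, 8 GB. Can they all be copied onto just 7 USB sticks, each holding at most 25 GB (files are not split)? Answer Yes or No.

Total = 167 GB; ⌈167/25⌉ = 7.
8 files each exceed half the capacity and cannot share a USB stick, forcing at least 8 USB sticks.
At least 8 USB sticks are required, but only 7 are allowed.

No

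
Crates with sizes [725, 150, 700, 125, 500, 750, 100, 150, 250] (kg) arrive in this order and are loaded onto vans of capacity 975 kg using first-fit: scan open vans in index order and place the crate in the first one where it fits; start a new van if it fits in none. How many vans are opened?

4

  725 → van 1 (new)  [load 725/975]
  150 → van 1  [load 875/975]
  700 → van 2 (new)  [load 700/975]
  125 → van 2  [load 825/975]
  500 → van 3 (new)  [load 500/975]
  750 → van 4 (new)  [load 750/975]
  100 → van 1  [load 975/975]
  150 → van 2  [load 975/975]
  250 → van 3  [load 750/975]
4 vans opened.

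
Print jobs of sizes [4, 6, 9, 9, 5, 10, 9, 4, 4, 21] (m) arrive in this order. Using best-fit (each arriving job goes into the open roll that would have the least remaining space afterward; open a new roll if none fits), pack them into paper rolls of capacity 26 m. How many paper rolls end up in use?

  4 → roll 1 (new)  [load 4/26]
  6 → roll 1  [load 10/26]
  9 → roll 1  [load 19/26]
  9 → roll 2 (new)  [load 9/26]
  5 → roll 1  [load 24/26]
  10 → roll 2  [load 19/26]
  9 → roll 3 (new)  [load 9/26]
  4 → roll 2  [load 23/26]
  4 → roll 3  [load 13/26]
  21 → roll 4 (new)  [load 21/26]
4 paper rolls opened.

4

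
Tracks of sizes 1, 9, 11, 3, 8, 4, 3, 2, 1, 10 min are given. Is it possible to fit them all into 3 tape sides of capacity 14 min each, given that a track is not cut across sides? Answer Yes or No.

No

Total = 52 min; ⌈52/14⌉ = 4.
At least 4 tape sides are required, but only 3 are allowed.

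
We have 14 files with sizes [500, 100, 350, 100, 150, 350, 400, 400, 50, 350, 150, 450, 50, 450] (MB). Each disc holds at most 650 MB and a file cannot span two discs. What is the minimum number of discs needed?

Total = 500 + 450 + 450 + 400 + 400 + 350 + 350 + 350 + 150 + 150 + 100 + 100 + 50 + 50 = 3850 MB.
Lower bound: ⌈3850/650⌉ = 6 discs.
Also, 8 files each exceed 325 MB, and no two of those can share a disc, so at least 8 discs are needed.
A packing using 8 discs:
  disc 1: 500 + 150 = 650
  disc 2: 450 + 150 + 50 = 650
  disc 3: 450 + 100 + 100 = 650
  disc 4: 400 + 50 = 450
  disc 5: 400 = 400
  disc 6: 350 = 350
  disc 7: 350 = 350
  disc 8: 350 = 350
This matches the lower bound, so 8 is optimal.

8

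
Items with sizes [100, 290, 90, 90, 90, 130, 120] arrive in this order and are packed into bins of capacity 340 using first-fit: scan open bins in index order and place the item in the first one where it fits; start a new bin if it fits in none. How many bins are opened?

3

  100 → bin 1 (new)  [load 100/340]
  290 → bin 2 (new)  [load 290/340]
  90 → bin 1  [load 190/340]
  90 → bin 1  [load 280/340]
  90 → bin 3 (new)  [load 90/340]
  130 → bin 3  [load 220/340]
  120 → bin 3  [load 340/340]
3 bins opened.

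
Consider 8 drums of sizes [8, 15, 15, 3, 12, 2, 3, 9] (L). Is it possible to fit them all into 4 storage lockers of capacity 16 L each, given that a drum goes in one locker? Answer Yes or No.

Total = 67 L; ⌈67/16⌉ = 5.
At least 5 storage lockers are required, but only 4 are allowed.

No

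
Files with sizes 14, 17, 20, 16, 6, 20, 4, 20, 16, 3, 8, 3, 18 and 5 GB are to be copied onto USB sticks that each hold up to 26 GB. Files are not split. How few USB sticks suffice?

Total = 20 + 20 + 20 + 18 + 17 + 16 + 16 + 14 + 8 + 6 + 5 + 4 + 3 + 3 = 170 GB.
Lower bound: ⌈170/26⌉ = 7 USB sticks.
Also, 8 files each exceed 13 GB, and no two of those can share a USB stick, so at least 8 USB sticks are needed.
A packing using 8 USB sticks:
  USB stick 1: 20 + 6 = 26
  USB stick 2: 20 + 5 = 25
  USB stick 3: 20 + 4 = 24
  USB stick 4: 18 + 8 = 26
  USB stick 5: 17 + 3 + 3 = 23
  USB stick 6: 16 = 16
  USB stick 7: 16 = 16
  USB stick 8: 14 = 14
This matches the lower bound, so 8 is optimal.

8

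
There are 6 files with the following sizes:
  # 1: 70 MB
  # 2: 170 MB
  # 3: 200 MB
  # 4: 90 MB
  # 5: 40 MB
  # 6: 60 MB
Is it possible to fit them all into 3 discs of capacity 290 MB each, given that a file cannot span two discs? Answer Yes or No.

Yes

A valid assignment using 3 discs:
  disc 1: 200 + 90 = 290
  disc 2: 170 + 70 + 40 = 280
  disc 3: 60 = 60
Every load is within 290 MB, so 3 discs suffice.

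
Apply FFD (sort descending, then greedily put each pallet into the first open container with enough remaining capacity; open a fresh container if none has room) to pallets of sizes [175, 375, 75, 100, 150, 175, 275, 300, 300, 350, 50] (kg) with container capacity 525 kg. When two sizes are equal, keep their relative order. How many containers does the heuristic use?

5

Sorted descending: 375, 350, 300, 300, 275, 175, 175, 150, 100, 75, 50.
  375 → container 1 (new)  [load 375/525]
  350 → container 2 (new)  [load 350/525]
  300 → container 3 (new)  [load 300/525]
  300 → container 4 (new)  [load 300/525]
  275 → container 5 (new)  [load 275/525]
  175 → container 2  [load 525/525]
  175 → container 3  [load 475/525]
  150 → container 1  [load 525/525]
  100 → container 4  [load 400/525]
  75 → container 4  [load 475/525]
  50 → container 3  [load 525/525]
5 containers opened.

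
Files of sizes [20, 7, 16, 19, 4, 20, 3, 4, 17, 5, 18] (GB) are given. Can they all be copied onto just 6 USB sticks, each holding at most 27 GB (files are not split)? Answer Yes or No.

Yes

A valid assignment using 6 USB sticks:
  USB stick 1: 20 + 7 = 27
  USB stick 2: 20 + 5 = 25
  USB stick 3: 19 + 4 + 4 = 27
  USB stick 4: 18 + 3 = 21
  USB stick 5: 17 = 17
  USB stick 6: 16 = 16
Every load is within 27 GB, so 6 USB sticks suffice.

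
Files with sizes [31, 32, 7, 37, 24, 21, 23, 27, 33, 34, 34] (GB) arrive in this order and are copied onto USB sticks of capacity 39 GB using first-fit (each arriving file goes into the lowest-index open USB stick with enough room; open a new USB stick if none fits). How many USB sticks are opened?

10

  31 → USB stick 1 (new)  [load 31/39]
  32 → USB stick 2 (new)  [load 32/39]
  7 → USB stick 1  [load 38/39]
  37 → USB stick 3 (new)  [load 37/39]
  24 → USB stick 4 (new)  [load 24/39]
  21 → USB stick 5 (new)  [load 21/39]
  23 → USB stick 6 (new)  [load 23/39]
  27 → USB stick 7 (new)  [load 27/39]
  33 → USB stick 8 (new)  [load 33/39]
  34 → USB stick 9 (new)  [load 34/39]
  34 → USB stick 10 (new)  [load 34/39]
10 USB sticks opened.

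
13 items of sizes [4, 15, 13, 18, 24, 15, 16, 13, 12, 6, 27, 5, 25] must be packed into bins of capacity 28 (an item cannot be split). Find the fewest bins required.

Total = 27 + 25 + 24 + 18 + 16 + 15 + 15 + 13 + 13 + 12 + 6 + 5 + 4 = 193.
Lower bound: ⌈193/28⌉ = 7 bins.
A packing using 8 bins:
  bin 1: 27 = 27
  bin 2: 25 = 25
  bin 3: 24 + 4 = 28
  bin 4: 18 + 6 = 24
  bin 5: 16 + 12 = 28
  bin 6: 15 + 13 = 28
  bin 7: 15 + 13 = 28
  bin 8: 5 = 5
No arrangement into 7 bins stays within capacity, so 8 is optimal.

8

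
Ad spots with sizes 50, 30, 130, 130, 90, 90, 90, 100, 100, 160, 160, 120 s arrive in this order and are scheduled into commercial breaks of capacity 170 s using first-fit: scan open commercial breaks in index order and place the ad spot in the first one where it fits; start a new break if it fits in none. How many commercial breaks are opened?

  50 → break 1 (new)  [load 50/170]
  30 → break 1  [load 80/170]
  130 → break 2 (new)  [load 130/170]
  130 → break 3 (new)  [load 130/170]
  90 → break 1  [load 170/170]
  90 → break 4 (new)  [load 90/170]
  90 → break 5 (new)  [load 90/170]
  100 → break 6 (new)  [load 100/170]
  100 → break 7 (new)  [load 100/170]
  160 → break 8 (new)  [load 160/170]
  160 → break 9 (new)  [load 160/170]
  120 → break 10 (new)  [load 120/170]
10 commercial breaks opened.

10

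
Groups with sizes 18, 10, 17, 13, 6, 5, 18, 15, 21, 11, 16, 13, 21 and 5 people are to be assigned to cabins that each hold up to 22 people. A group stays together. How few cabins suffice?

10

Total = 21 + 21 + 18 + 18 + 17 + 16 + 15 + 13 + 13 + 11 + 10 + 6 + 5 + 5 = 189 people.
Lower bound: ⌈189/22⌉ = 9 cabins.
A packing using 10 cabins:
  cabin 1: 21 = 21
  cabin 2: 21 = 21
  cabin 3: 18 = 18
  cabin 4: 18 = 18
  cabin 5: 17 + 5 = 22
  cabin 6: 16 + 6 = 22
  cabin 7: 15 + 5 = 20
  cabin 8: 13 = 13
  cabin 9: 13 = 13
  cabin 10: 11 + 10 = 21
No arrangement into 9 cabins stays within capacity, so 10 is optimal.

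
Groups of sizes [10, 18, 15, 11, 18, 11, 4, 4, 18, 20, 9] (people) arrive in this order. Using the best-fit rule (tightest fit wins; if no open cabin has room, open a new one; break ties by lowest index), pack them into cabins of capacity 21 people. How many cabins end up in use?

8

  10 → cabin 1 (new)  [load 10/21]
  18 → cabin 2 (new)  [load 18/21]
  15 → cabin 3 (new)  [load 15/21]
  11 → cabin 1  [load 21/21]
  18 → cabin 4 (new)  [load 18/21]
  11 → cabin 5 (new)  [load 11/21]
  4 → cabin 3  [load 19/21]
  4 → cabin 5  [load 15/21]
  18 → cabin 6 (new)  [load 18/21]
  20 → cabin 7 (new)  [load 20/21]
  9 → cabin 8 (new)  [load 9/21]
8 cabins opened.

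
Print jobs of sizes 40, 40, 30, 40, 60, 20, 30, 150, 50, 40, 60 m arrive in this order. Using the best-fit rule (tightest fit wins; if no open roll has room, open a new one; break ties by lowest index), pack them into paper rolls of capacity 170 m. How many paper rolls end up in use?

  40 → roll 1 (new)  [load 40/170]
  40 → roll 1  [load 80/170]
  30 → roll 1  [load 110/170]
  40 → roll 1  [load 150/170]
  60 → roll 2 (new)  [load 60/170]
  20 → roll 1  [load 170/170]
  30 → roll 2  [load 90/170]
  150 → roll 3 (new)  [load 150/170]
  50 → roll 2  [load 140/170]
  40 → roll 4 (new)  [load 40/170]
  60 → roll 4  [load 100/170]
4 paper rolls opened.

4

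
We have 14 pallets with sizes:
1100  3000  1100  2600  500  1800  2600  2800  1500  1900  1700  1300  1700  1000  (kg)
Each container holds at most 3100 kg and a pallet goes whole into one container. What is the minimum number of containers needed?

Total = 3000 + 2800 + 2600 + 2600 + 1900 + 1800 + 1700 + 1700 + 1500 + 1300 + 1100 + 1100 + 1000 + 500 = 24600 kg.
Lower bound: ⌈24600/3100⌉ = 8 containers.
A packing using 9 containers:
  container 1: 3000 = 3000
  container 2: 2800 = 2800
  container 3: 2600 + 500 = 3100
  container 4: 2600 = 2600
  container 5: 1900 + 1100 = 3000
  container 6: 1800 + 1300 = 3100
  container 7: 1700 + 1100 = 2800
  container 8: 1700 + 1000 = 2700
  container 9: 1500 = 1500
No arrangement into 8 containers stays within capacity, so 9 is optimal.

9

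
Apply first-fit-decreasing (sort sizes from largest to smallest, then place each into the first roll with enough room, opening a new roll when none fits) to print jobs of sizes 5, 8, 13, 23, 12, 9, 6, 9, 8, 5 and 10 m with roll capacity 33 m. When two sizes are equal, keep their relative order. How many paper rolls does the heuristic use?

Sorted descending: 23, 13, 12, 10, 9, 9, 8, 8, 6, 5, 5.
  23 → roll 1 (new)  [load 23/33]
  13 → roll 2 (new)  [load 13/33]
  12 → roll 2  [load 25/33]
  10 → roll 1  [load 33/33]
  9 → roll 3 (new)  [load 9/33]
  9 → roll 3  [load 18/33]
  8 → roll 2  [load 33/33]
  8 → roll 3  [load 26/33]
  6 → roll 3  [load 32/33]
  5 → roll 4 (new)  [load 5/33]
  5 → roll 4  [load 10/33]
4 paper rolls opened.

4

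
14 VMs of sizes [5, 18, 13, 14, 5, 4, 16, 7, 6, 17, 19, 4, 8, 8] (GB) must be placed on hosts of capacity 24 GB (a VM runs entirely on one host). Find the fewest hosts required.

7

Total = 19 + 18 + 17 + 16 + 14 + 13 + 8 + 8 + 7 + 6 + 5 + 5 + 4 + 4 = 144 GB.
Lower bound: ⌈144/24⌉ = 6 hosts.
A packing using 7 hosts:
  host 1: 19 + 5 = 24
  host 2: 18 + 6 = 24
  host 3: 17 + 7 = 24
  host 4: 16 + 8 = 24
  host 5: 14 + 8 = 22
  host 6: 13 + 5 + 4 = 22
  host 7: 4 = 4
No arrangement into 6 hosts stays within capacity, so 7 is optimal.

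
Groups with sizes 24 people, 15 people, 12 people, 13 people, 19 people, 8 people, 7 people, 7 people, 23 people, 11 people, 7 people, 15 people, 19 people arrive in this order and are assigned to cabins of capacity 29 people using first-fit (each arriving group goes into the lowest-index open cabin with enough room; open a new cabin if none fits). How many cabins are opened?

8

  24 → cabin 1 (new)  [load 24/29]
  15 → cabin 2 (new)  [load 15/29]
  12 → cabin 2  [load 27/29]
  13 → cabin 3 (new)  [load 13/29]
  19 → cabin 4 (new)  [load 19/29]
  8 → cabin 3  [load 21/29]
  7 → cabin 3  [load 28/29]
  7 → cabin 4  [load 26/29]
  23 → cabin 5 (new)  [load 23/29]
  11 → cabin 6 (new)  [load 11/29]
  7 → cabin 6  [load 18/29]
  15 → cabin 7 (new)  [load 15/29]
  19 → cabin 8 (new)  [load 19/29]
8 cabins opened.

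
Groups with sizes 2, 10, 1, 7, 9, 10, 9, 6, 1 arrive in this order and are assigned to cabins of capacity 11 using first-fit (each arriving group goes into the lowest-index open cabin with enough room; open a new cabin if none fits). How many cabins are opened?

  2 → cabin 1 (new)  [load 2/11]
  10 → cabin 2 (new)  [load 10/11]
  1 → cabin 1  [load 3/11]
  7 → cabin 1  [load 10/11]
  9 → cabin 3 (new)  [load 9/11]
  10 → cabin 4 (new)  [load 10/11]
  9 → cabin 5 (new)  [load 9/11]
  6 → cabin 6 (new)  [load 6/11]
  1 → cabin 1  [load 11/11]
6 cabins opened.

6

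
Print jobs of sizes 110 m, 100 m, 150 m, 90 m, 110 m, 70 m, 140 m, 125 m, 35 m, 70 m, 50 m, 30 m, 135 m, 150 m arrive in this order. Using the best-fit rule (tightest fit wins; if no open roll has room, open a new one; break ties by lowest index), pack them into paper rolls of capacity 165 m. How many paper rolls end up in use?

10

  110 → roll 1 (new)  [load 110/165]
  100 → roll 2 (new)  [load 100/165]
  150 → roll 3 (new)  [load 150/165]
  90 → roll 4 (new)  [load 90/165]
  110 → roll 5 (new)  [load 110/165]
  70 → roll 4  [load 160/165]
  140 → roll 6 (new)  [load 140/165]
  125 → roll 7 (new)  [load 125/165]
  35 → roll 7  [load 160/165]
  70 → roll 8 (new)  [load 70/165]
  50 → roll 1  [load 160/165]
  30 → roll 5  [load 140/165]
  135 → roll 9 (new)  [load 135/165]
  150 → roll 10 (new)  [load 150/165]
10 paper rolls opened.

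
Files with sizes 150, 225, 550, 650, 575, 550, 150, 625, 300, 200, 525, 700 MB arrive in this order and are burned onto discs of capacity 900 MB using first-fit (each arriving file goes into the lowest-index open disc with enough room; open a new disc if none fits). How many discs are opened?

8

  150 → disc 1 (new)  [load 150/900]
  225 → disc 1  [load 375/900]
  550 → disc 2 (new)  [load 550/900]
  650 → disc 3 (new)  [load 650/900]
  575 → disc 4 (new)  [load 575/900]
  550 → disc 5 (new)  [load 550/900]
  150 → disc 1  [load 525/900]
  625 → disc 6 (new)  [load 625/900]
  300 → disc 1  [load 825/900]
  200 → disc 2  [load 750/900]
  525 → disc 7 (new)  [load 525/900]
  700 → disc 8 (new)  [load 700/900]
8 discs opened.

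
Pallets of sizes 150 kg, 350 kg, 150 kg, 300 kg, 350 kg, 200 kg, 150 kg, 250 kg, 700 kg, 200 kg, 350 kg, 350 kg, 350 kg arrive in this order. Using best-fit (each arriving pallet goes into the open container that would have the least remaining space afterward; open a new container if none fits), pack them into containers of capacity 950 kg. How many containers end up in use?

  150 → container 1 (new)  [load 150/950]
  350 → container 1  [load 500/950]
  150 → container 1  [load 650/950]
  300 → container 1  [load 950/950]
  350 → container 2 (new)  [load 350/950]
  200 → container 2  [load 550/950]
  150 → container 2  [load 700/950]
  250 → container 2  [load 950/950]
  700 → container 3 (new)  [load 700/950]
  200 → container 3  [load 900/950]
  350 → container 4 (new)  [load 350/950]
  350 → container 4  [load 700/950]
  350 → container 5 (new)  [load 350/950]
5 containers opened.

5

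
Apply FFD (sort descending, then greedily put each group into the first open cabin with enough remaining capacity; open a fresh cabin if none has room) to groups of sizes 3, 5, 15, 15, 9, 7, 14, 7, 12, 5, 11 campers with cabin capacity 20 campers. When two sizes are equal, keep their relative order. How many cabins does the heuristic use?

6

Sorted descending: 15, 15, 14, 12, 11, 9, 7, 7, 5, 5, 3.
  15 → cabin 1 (new)  [load 15/20]
  15 → cabin 2 (new)  [load 15/20]
  14 → cabin 3 (new)  [load 14/20]
  12 → cabin 4 (new)  [load 12/20]
  11 → cabin 5 (new)  [load 11/20]
  9 → cabin 5  [load 20/20]
  7 → cabin 4  [load 19/20]
  7 → cabin 6 (new)  [load 7/20]
  5 → cabin 1  [load 20/20]
  5 → cabin 2  [load 20/20]
  3 → cabin 3  [load 17/20]
6 cabins opened.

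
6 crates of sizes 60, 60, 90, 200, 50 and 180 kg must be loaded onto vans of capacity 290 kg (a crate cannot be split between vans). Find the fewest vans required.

Total = 200 + 180 + 90 + 60 + 60 + 50 = 640 kg.
Lower bound: ⌈640/290⌉ = 3 vans.
A packing using 3 vans:
  van 1: 200 + 90 = 290
  van 2: 180 + 60 + 50 = 290
  van 3: 60 = 60
This matches the lower bound, so 3 is optimal.

3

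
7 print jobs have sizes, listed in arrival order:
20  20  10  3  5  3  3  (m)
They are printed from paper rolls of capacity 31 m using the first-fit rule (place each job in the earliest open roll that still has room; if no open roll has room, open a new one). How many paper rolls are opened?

  20 → roll 1 (new)  [load 20/31]
  20 → roll 2 (new)  [load 20/31]
  10 → roll 1  [load 30/31]
  3 → roll 2  [load 23/31]
  5 → roll 2  [load 28/31]
  3 → roll 2  [load 31/31]
  3 → roll 3 (new)  [load 3/31]
3 paper rolls opened.

3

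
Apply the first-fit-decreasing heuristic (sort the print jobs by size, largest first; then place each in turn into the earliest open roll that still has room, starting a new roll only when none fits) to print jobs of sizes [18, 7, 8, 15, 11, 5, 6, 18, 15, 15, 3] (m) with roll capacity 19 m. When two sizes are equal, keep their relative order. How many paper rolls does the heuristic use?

7

Sorted descending: 18, 18, 15, 15, 15, 11, 8, 7, 6, 5, 3.
  18 → roll 1 (new)  [load 18/19]
  18 → roll 2 (new)  [load 18/19]
  15 → roll 3 (new)  [load 15/19]
  15 → roll 4 (new)  [load 15/19]
  15 → roll 5 (new)  [load 15/19]
  11 → roll 6 (new)  [load 11/19]
  8 → roll 6  [load 19/19]
  7 → roll 7 (new)  [load 7/19]
  6 → roll 7  [load 13/19]
  5 → roll 7  [load 18/19]
  3 → roll 3  [load 18/19]
7 paper rolls opened.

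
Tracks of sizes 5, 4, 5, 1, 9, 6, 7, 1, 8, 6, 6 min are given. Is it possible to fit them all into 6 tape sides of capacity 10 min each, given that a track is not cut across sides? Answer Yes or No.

Total = 58 min; ⌈58/10⌉ = 6.
The bound of 6 does not rule out 6, but exhaustive search shows no assignment into 6 tape sides of capacity 10 min exists — the minimum is 7.

No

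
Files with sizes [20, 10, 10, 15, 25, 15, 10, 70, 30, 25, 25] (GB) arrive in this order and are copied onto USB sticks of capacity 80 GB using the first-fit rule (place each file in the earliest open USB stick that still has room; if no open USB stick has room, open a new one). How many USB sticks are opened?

  20 → USB stick 1 (new)  [load 20/80]
  10 → USB stick 1  [load 30/80]
  10 → USB stick 1  [load 40/80]
  15 → USB stick 1  [load 55/80]
  25 → USB stick 1  [load 80/80]
  15 → USB stick 2 (new)  [load 15/80]
  10 → USB stick 2  [load 25/80]
  70 → USB stick 3 (new)  [load 70/80]
  30 → USB stick 2  [load 55/80]
  25 → USB stick 2  [load 80/80]
  25 → USB stick 4 (new)  [load 25/80]
4 USB sticks opened.

4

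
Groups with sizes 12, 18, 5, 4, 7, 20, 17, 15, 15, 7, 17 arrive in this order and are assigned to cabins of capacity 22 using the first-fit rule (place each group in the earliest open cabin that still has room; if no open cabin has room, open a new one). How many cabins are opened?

7

  12 → cabin 1 (new)  [load 12/22]
  18 → cabin 2 (new)  [load 18/22]
  5 → cabin 1  [load 17/22]
  4 → cabin 1  [load 21/22]
  7 → cabin 3 (new)  [load 7/22]
  20 → cabin 4 (new)  [load 20/22]
  17 → cabin 5 (new)  [load 17/22]
  15 → cabin 3  [load 22/22]
  15 → cabin 6 (new)  [load 15/22]
  7 → cabin 6  [load 22/22]
  17 → cabin 7 (new)  [load 17/22]
7 cabins opened.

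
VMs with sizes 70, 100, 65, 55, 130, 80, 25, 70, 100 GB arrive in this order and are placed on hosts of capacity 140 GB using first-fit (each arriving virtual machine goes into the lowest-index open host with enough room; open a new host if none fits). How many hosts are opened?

  70 → host 1 (new)  [load 70/140]
  100 → host 2 (new)  [load 100/140]
  65 → host 1  [load 135/140]
  55 → host 3 (new)  [load 55/140]
  130 → host 4 (new)  [load 130/140]
  80 → host 3  [load 135/140]
  25 → host 2  [load 125/140]
  70 → host 5 (new)  [load 70/140]
  100 → host 6 (new)  [load 100/140]
6 hosts opened.

6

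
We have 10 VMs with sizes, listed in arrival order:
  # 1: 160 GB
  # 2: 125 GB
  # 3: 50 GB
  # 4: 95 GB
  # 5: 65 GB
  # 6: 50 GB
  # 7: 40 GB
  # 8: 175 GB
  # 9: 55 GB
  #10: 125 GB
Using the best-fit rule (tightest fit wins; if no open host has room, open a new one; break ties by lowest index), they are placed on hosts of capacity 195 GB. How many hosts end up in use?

  160 → host 1 (new)  [load 160/195]
  125 → host 2 (new)  [load 125/195]
  50 → host 2  [load 175/195]
  95 → host 3 (new)  [load 95/195]
  65 → host 3  [load 160/195]
  50 → host 4 (new)  [load 50/195]
  40 → host 4  [load 90/195]
  175 → host 5 (new)  [load 175/195]
  55 → host 4  [load 145/195]
  125 → host 6 (new)  [load 125/195]
6 hosts opened.

6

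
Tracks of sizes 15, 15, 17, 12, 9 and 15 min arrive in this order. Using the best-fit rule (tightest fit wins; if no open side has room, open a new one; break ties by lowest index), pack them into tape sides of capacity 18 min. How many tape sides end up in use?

  15 → side 1 (new)  [load 15/18]
  15 → side 2 (new)  [load 15/18]
  17 → side 3 (new)  [load 17/18]
  12 → side 4 (new)  [load 12/18]
  9 → side 5 (new)  [load 9/18]
  15 → side 6 (new)  [load 15/18]
6 tape sides opened.

6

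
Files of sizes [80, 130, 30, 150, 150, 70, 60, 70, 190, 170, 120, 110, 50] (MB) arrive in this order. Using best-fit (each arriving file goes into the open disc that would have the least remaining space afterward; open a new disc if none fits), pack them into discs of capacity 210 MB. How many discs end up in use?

8

  80 → disc 1 (new)  [load 80/210]
  130 → disc 1  [load 210/210]
  30 → disc 2 (new)  [load 30/210]
  150 → disc 2  [load 180/210]
  150 → disc 3 (new)  [load 150/210]
  70 → disc 4 (new)  [load 70/210]
  60 → disc 3  [load 210/210]
  70 → disc 4  [load 140/210]
  190 → disc 5 (new)  [load 190/210]
  170 → disc 6 (new)  [load 170/210]
  120 → disc 7 (new)  [load 120/210]
  110 → disc 8 (new)  [load 110/210]
  50 → disc 4  [load 190/210]
8 discs opened.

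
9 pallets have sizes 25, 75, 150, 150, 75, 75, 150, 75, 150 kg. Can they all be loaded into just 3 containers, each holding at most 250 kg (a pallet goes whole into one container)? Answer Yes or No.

Total = 925 kg; ⌈925/250⌉ = 4.
At least 4 containers are required, but only 3 are allowed.

No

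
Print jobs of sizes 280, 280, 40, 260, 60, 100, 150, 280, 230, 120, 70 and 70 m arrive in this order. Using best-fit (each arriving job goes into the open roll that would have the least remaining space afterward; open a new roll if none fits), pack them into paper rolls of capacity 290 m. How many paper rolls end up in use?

  280 → roll 1 (new)  [load 280/290]
  280 → roll 2 (new)  [load 280/290]
  40 → roll 3 (new)  [load 40/290]
  260 → roll 4 (new)  [load 260/290]
  60 → roll 3  [load 100/290]
  100 → roll 3  [load 200/290]
  150 → roll 5 (new)  [load 150/290]
  280 → roll 6 (new)  [load 280/290]
  230 → roll 7 (new)  [load 230/290]
  120 → roll 5  [load 270/290]
  70 → roll 3  [load 270/290]
  70 → roll 8 (new)  [load 70/290]
8 paper rolls opened.

8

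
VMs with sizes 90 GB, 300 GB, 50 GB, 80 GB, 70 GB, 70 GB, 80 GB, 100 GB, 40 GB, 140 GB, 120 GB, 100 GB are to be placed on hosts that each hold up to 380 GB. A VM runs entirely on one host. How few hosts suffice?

4

Total = 300 + 140 + 120 + 100 + 100 + 90 + 80 + 80 + 70 + 70 + 50 + 40 = 1240 GB.
Lower bound: ⌈1240/380⌉ = 4 hosts.
A packing using 4 hosts:
  host 1: 300 + 80 = 380
  host 2: 140 + 120 + 100 = 360
  host 3: 100 + 90 + 80 + 70 + 40 = 380
  host 4: 70 + 50 = 120
This matches the lower bound, so 4 is optimal.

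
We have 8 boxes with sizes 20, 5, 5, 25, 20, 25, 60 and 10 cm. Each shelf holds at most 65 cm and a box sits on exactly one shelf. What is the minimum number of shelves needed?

Total = 60 + 25 + 25 + 20 + 20 + 10 + 5 + 5 = 170 cm.
Lower bound: ⌈170/65⌉ = 3 shelves.
A packing using 3 shelves:
  shelf 1: 60 + 5 = 65
  shelf 2: 25 + 25 + 10 + 5 = 65
  shelf 3: 20 + 20 = 40
This matches the lower bound, so 3 is optimal.

3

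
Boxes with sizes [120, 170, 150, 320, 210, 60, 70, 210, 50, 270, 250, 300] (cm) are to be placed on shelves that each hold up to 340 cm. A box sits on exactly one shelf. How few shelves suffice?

7

Total = 320 + 300 + 270 + 250 + 210 + 210 + 170 + 150 + 120 + 70 + 60 + 50 = 2180 cm.
Lower bound: ⌈2180/340⌉ = 7 shelves.
A packing using 7 shelves:
  shelf 1: 320 = 320
  shelf 2: 300 = 300
  shelf 3: 270 + 70 = 340
  shelf 4: 250 + 60 = 310
  shelf 5: 210 + 120 = 330
  shelf 6: 210 + 50 = 260
  shelf 7: 170 + 150 = 320
This matches the lower bound, so 7 is optimal.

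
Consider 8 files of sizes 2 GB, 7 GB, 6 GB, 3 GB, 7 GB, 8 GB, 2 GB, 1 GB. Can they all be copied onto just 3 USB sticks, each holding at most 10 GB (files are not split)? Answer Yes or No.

No

Total = 36 GB; ⌈36/10⌉ = 4.
At least 4 USB sticks are required, but only 3 are allowed.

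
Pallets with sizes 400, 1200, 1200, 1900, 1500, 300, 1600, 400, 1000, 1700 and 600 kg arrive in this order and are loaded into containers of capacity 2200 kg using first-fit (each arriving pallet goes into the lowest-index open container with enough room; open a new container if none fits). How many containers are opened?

  400 → container 1 (new)  [load 400/2200]
  1200 → container 1  [load 1600/2200]
  1200 → container 2 (new)  [load 1200/2200]
  1900 → container 3 (new)  [load 1900/2200]
  1500 → container 4 (new)  [load 1500/2200]
  300 → container 1  [load 1900/2200]
  1600 → container 5 (new)  [load 1600/2200]
  400 → container 2  [load 1600/2200]
  1000 → container 6 (new)  [load 1000/2200]
  1700 → container 7 (new)  [load 1700/2200]
  600 → container 2  [load 2200/2200]
7 containers opened.

7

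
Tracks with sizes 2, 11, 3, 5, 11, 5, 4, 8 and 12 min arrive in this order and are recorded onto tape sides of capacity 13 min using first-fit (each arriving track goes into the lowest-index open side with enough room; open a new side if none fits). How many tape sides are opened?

  2 → side 1 (new)  [load 2/13]
  11 → side 1  [load 13/13]
  3 → side 2 (new)  [load 3/13]
  5 → side 2  [load 8/13]
  11 → side 3 (new)  [load 11/13]
  5 → side 2  [load 13/13]
  4 → side 4 (new)  [load 4/13]
  8 → side 4  [load 12/13]
  12 → side 5 (new)  [load 12/13]
5 tape sides opened.

5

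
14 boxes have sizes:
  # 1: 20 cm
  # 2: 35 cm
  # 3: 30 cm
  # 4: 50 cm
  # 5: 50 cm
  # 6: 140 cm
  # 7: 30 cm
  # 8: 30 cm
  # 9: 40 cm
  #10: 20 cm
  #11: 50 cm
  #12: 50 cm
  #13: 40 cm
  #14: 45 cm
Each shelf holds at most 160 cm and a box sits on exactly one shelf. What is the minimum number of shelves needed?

4

Total = 140 + 50 + 50 + 50 + 50 + 45 + 40 + 40 + 35 + 30 + 30 + 30 + 20 + 20 = 630 cm.
Lower bound: ⌈630/160⌉ = 4 shelves.
A packing using 4 shelves:
  shelf 1: 140 + 20 = 160
  shelf 2: 50 + 50 + 50 = 150
  shelf 3: 50 + 45 + 35 + 30 = 160
  shelf 4: 40 + 40 + 30 + 30 + 20 = 160
This matches the lower bound, so 4 is optimal.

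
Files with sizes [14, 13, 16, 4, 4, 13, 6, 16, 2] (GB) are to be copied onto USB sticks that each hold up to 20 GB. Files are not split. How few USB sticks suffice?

5

Total = 16 + 16 + 14 + 13 + 13 + 6 + 4 + 4 + 2 = 88 GB.
Lower bound: ⌈88/20⌉ = 5 USB sticks.
A packing using 5 USB sticks:
  USB stick 1: 16 + 4 = 20
  USB stick 2: 16 + 4 = 20
  USB stick 3: 14 + 6 = 20
  USB stick 4: 13 + 2 = 15
  USB stick 5: 13 = 13
This matches the lower bound, so 5 is optimal.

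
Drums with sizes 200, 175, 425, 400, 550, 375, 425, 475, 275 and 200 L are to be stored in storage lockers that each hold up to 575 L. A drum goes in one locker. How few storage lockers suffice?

7

Total = 550 + 475 + 425 + 425 + 400 + 375 + 275 + 200 + 200 + 175 = 3500 L.
Lower bound: ⌈3500/575⌉ = 7 storage lockers.
A packing using 7 storage lockers:
  locker 1: 550 = 550
  locker 2: 475 = 475
  locker 3: 425 = 425
  locker 4: 425 = 425
  locker 5: 400 + 175 = 575
  locker 6: 375 + 200 = 575
  locker 7: 275 + 200 = 475
This matches the lower bound, so 7 is optimal.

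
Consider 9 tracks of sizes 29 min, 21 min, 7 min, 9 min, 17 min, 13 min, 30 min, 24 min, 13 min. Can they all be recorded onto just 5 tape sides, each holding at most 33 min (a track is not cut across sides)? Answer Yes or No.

Total = 163 min; ⌈163/33⌉ = 5.
The bound of 5 does not rule out 5, but exhaustive search shows no assignment into 5 tape sides of capacity 33 min exists — the minimum is 6.

No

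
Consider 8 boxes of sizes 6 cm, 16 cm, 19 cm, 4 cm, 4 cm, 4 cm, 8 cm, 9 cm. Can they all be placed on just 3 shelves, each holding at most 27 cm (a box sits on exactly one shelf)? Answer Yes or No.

A valid assignment using 3 shelves:
  shelf 1: 19 + 8 = 27
  shelf 2: 16 + 9 = 25
  shelf 3: 6 + 4 + 4 + 4 = 18
Every load is within 27 cm, so 3 shelves suffice.

Yes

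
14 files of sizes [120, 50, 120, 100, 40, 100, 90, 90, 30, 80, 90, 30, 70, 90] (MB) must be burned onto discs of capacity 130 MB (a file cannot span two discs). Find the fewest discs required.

Total = 120 + 120 + 100 + 100 + 90 + 90 + 90 + 90 + 80 + 70 + 50 + 40 + 30 + 30 = 1100 MB.
Lower bound: ⌈1100/130⌉ = 9 discs.
Also, 10 files each exceed 65 MB, and no two of those can share a disc, so at least 10 discs are needed.
A packing using 10 discs:
  disc 1: 120 = 120
  disc 2: 120 = 120
  disc 3: 100 + 30 = 130
  disc 4: 100 + 30 = 130
  disc 5: 90 + 40 = 130
  disc 6: 90 = 90
  disc 7: 90 = 90
  disc 8: 90 = 90
  disc 9: 80 + 50 = 130
  disc 10: 70 = 70
This matches the lower bound, so 10 is optimal.

10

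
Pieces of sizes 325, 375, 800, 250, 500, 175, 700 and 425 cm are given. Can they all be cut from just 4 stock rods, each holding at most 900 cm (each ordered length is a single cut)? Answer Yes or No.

Total = 3550 cm; ⌈3550/900⌉ = 4.
The bound of 4 does not rule out 4, but exhaustive search shows no assignment into 4 stock rods of capacity 900 cm exists — the minimum is 5.

No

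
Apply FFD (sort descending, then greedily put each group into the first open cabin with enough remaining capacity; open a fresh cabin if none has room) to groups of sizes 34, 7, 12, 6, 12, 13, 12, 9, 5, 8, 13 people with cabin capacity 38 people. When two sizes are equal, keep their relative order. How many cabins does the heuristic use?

Sorted descending: 34, 13, 13, 12, 12, 12, 9, 8, 7, 6, 5.
  34 → cabin 1 (new)  [load 34/38]
  13 → cabin 2 (new)  [load 13/38]
  13 → cabin 2  [load 26/38]
  12 → cabin 2  [load 38/38]
  12 → cabin 3 (new)  [load 12/38]
  12 → cabin 3  [load 24/38]
  9 → cabin 3  [load 33/38]
  8 → cabin 4 (new)  [load 8/38]
  7 → cabin 4  [load 15/38]
  6 → cabin 4  [load 21/38]
  5 → cabin 3  [load 38/38]
4 cabins opened.

4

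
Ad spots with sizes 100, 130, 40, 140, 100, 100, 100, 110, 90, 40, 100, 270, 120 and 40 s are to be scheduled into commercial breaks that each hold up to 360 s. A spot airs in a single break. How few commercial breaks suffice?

Total = 270 + 140 + 130 + 120 + 110 + 100 + 100 + 100 + 100 + 100 + 90 + 40 + 40 + 40 = 1480 s.
Lower bound: ⌈1480/360⌉ = 5 commercial breaks.
A packing using 5 commercial breaks:
  break 1: 270 + 90 = 360
  break 2: 140 + 130 + 40 + 40 = 350
  break 3: 120 + 110 + 100 = 330
  break 4: 100 + 100 + 100 + 40 = 340
  break 5: 100 = 100
This matches the lower bound, so 5 is optimal.

5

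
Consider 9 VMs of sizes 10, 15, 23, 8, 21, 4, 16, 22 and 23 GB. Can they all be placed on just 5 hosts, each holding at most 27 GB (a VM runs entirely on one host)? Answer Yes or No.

Total = 142 GB; ⌈142/27⌉ = 6.
At least 6 hosts are required, but only 5 are allowed.

No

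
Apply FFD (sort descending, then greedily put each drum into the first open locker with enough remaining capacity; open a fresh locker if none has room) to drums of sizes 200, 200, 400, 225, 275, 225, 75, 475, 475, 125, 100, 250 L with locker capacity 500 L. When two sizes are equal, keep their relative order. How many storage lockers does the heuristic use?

7

Sorted descending: 475, 475, 400, 275, 250, 225, 225, 200, 200, 125, 100, 75.
  475 → locker 1 (new)  [load 475/500]
  475 → locker 2 (new)  [load 475/500]
  400 → locker 3 (new)  [load 400/500]
  275 → locker 4 (new)  [load 275/500]
  250 → locker 5 (new)  [load 250/500]
  225 → locker 4  [load 500/500]
  225 → locker 5  [load 475/500]
  200 → locker 6 (new)  [load 200/500]
  200 → locker 6  [load 400/500]
  125 → locker 7 (new)  [load 125/500]
  100 → locker 3  [load 500/500]
  75 → locker 6  [load 475/500]
7 storage lockers opened.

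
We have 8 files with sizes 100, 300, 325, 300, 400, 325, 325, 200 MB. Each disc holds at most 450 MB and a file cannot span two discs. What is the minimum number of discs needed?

7

Total = 400 + 325 + 325 + 325 + 300 + 300 + 200 + 100 = 2275 MB.
Lower bound: ⌈2275/450⌉ = 6 discs.
A packing using 7 discs:
  disc 1: 400 = 400
  disc 2: 325 + 100 = 425
  disc 3: 325 = 325
  disc 4: 325 = 325
  disc 5: 300 = 300
  disc 6: 300 = 300
  disc 7: 200 = 200
No arrangement into 6 discs stays within capacity, so 7 is optimal.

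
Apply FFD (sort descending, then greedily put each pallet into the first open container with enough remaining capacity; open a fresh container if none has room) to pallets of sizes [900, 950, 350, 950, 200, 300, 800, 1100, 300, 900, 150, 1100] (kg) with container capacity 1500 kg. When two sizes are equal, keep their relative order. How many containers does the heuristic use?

7

Sorted descending: 1100, 1100, 950, 950, 900, 900, 800, 350, 300, 300, 200, 150.
  1100 → container 1 (new)  [load 1100/1500]
  1100 → container 2 (new)  [load 1100/1500]
  950 → container 3 (new)  [load 950/1500]
  950 → container 4 (new)  [load 950/1500]
  900 → container 5 (new)  [load 900/1500]
  900 → container 6 (new)  [load 900/1500]
  800 → container 7 (new)  [load 800/1500]
  350 → container 1  [load 1450/1500]
  300 → container 2  [load 1400/1500]
  300 → container 3  [load 1250/1500]
  200 → container 3  [load 1450/1500]
  150 → container 4  [load 1100/1500]
7 containers opened.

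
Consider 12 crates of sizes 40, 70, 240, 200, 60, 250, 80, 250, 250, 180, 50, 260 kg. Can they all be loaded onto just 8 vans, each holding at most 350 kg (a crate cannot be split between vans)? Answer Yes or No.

Yes

A valid assignment using 7 vans:
  van 1: 260 + 80 = 340
  van 2: 250 + 70 = 320
  van 3: 250 + 60 + 40 = 350
  van 4: 250 + 50 = 300
  van 5: 240 = 240
  van 6: 200 = 200
  van 7: 180 = 180
That uses only 7 ≤ 8, so 8 vans are enough.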